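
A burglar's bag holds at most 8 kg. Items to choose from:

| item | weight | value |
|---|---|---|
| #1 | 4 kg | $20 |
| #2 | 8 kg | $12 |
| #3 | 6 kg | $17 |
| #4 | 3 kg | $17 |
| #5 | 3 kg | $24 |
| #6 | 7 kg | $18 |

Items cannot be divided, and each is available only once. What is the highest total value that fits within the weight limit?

$44

Check high-value combinations within 8 kg:
- #1+#5: weight 4+3=7, value 20+24=44
- #4+#5: weight 3+3=6, value 17+24=41
- #1+#4: weight 4+3=7, value 20+17=37
Best: $44.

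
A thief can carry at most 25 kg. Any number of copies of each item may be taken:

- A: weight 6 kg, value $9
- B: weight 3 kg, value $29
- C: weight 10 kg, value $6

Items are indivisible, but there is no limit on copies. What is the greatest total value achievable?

$232

Best value-per-unit is B at 29/3, and filling with it alone uses weight 8×3=24. No mix of the others beats 8×29 = 232.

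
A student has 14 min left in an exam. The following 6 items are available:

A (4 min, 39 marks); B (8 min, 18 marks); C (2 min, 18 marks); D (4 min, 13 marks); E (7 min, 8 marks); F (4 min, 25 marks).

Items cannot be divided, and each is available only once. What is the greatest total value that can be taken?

95 marks

Check high-value combinations within 14 min:
- A+C+D+F: time 4+2+4+4=14, value 39+18+13+25=95
- A+C+F: time 4+2+4=10, value 39+18+25=82
- A+D+F: time 4+4+4=12, value 39+13+25=77
- A+B+C: time 4+8+2=14, value 39+18+18=75
- A+C+D: time 4+2+4=10, value 39+18+13=70
Best: 95 marks.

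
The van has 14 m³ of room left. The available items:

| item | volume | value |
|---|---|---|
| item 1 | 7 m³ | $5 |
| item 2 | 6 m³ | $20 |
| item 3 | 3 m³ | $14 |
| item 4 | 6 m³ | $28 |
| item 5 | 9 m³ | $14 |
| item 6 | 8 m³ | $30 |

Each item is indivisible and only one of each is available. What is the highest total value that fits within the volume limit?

Check high-value combinations within 14 m³:
- item 4+item 6: volume 6+8=14, value 28+30=58
- item 2+item 6: volume 6+8=14, value 20+30=50
- item 2+item 4: volume 6+6=12, value 20+28=48
- item 3+item 6: volume 3+8=11, value 14+30=44
Best: $58.

$58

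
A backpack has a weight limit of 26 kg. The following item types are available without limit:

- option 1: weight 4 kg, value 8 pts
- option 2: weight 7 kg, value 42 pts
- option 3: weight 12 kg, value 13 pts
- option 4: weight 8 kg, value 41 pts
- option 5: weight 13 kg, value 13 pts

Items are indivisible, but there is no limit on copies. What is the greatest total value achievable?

Best value-per-unit is option 2 at 42/7; filling with it alone gives 3×42 = 126.
Optimal mix: 1×option 1 + 3×option 2 → weight 25, value 134.

134 pts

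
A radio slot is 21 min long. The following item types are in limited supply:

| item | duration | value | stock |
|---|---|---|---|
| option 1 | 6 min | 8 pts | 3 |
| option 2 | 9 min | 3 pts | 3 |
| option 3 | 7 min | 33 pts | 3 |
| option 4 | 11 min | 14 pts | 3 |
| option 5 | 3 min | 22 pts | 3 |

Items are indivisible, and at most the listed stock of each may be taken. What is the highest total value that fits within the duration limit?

110 pts

Best selections within duration 21 and stock limits:
- 2×option 3 + 2×option 5: duration 20, value 110
- 1×option 3 + 3×option 5: duration 16, value 99
- 3×option 3: duration 21, value 99
- 2×option 3 + 1×option 5: duration 17, value 88
Best: 110 pts.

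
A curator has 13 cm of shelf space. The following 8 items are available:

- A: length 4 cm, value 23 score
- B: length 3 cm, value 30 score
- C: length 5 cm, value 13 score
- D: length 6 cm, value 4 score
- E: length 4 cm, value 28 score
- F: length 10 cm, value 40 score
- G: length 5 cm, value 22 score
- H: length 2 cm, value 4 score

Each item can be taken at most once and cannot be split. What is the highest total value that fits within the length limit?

85 score

Check high-value combinations within 13 cm:
- A+B+E+H: length 4+3+4+2=13, value 23+30+28+4=85
- A+B+E: length 4+3+4=11, value 23+30+28=81
- B+E+G: length 3+4+5=12, value 30+28+22=80
- A+B+G: length 4+3+5=12, value 23+30+22=75
- A+E+G: length 4+4+5=13, value 23+28+22=73
Best: 85 score.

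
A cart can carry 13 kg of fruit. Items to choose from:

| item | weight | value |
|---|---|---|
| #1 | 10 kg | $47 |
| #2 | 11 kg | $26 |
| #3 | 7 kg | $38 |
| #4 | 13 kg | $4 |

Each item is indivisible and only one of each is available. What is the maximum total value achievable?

Check high-value combinations within 13 kg:
- #1: weight 10, value 47
- #3: weight 7, value 38
- #2: weight 11, value 26
Best: $47.

$47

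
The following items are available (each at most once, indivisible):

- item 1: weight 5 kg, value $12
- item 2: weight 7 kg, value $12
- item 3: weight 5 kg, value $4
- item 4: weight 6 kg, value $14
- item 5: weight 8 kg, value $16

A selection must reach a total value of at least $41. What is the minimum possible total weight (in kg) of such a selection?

Subsets with value ≥ 41, sorted by total weight:
- item 1+item 4+item 5: weight 19, value 42
- item 2+item 4+item 5: weight 21, value 42
- item 1+item 2+item 3+item 4: weight 23, value 42
- item 1+item 3+item 4+item 5: weight 24, value 46
Minimum weight: 19 kg.

19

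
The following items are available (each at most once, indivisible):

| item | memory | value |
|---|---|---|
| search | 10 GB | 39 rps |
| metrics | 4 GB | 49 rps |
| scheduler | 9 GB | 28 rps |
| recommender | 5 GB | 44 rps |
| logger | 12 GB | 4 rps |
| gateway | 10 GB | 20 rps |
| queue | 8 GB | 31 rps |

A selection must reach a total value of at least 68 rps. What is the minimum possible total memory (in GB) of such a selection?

9

Subsets with value ≥ 68, sorted by total memory:
- metrics+recommender: memory 9, value 93
- metrics+queue: memory 12, value 80
Minimum memory: 9 GB.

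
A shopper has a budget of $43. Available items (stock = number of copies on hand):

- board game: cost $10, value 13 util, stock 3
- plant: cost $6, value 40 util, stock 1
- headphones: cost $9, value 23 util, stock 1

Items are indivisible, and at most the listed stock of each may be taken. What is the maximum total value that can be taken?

89 util

Best selections within cost 43 and stock limits:
- 2×board game + 1×plant + 1×headphones: cost 35, value 89
- 3×board game + 1×plant: cost 36, value 79
- 1×board game + 1×plant + 1×headphones: cost 25, value 76
- 2×board game + 1×plant: cost 26, value 66
Best: 89 util.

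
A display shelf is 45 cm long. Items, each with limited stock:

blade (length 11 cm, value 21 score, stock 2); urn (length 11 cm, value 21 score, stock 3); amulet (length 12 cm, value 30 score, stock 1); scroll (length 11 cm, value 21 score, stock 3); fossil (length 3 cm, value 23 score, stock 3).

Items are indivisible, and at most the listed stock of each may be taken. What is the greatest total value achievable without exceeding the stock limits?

Top feasible selections:
- 1×amulet + 2×scroll + 3×fossil: length 43, value 141
- 1×urn + 1×amulet + 1×scroll + 3×fossil: length 43, value 141
- 2×urn + 1×amulet + 3×fossil: length 43, value 141
Best: 141 score.

141 score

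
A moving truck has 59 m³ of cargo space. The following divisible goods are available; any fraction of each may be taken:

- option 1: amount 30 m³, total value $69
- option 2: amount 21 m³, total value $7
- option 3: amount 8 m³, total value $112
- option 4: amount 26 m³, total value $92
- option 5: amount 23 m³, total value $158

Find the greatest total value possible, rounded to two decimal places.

366.60

Take in order of value per unit:
- option 3 (112/8 per unit): all 8 → value 112, running total 112.00
- option 5 (158/23 per unit): all 23 → value 158, running total 270.00
- option 4 (92/26 per unit): all 26 → value 92, running total 362.00
- option 1 (69/30 per unit): 2 of 30 → value 2×69/30 = 4.6000, running total 366.60
Total 366.60.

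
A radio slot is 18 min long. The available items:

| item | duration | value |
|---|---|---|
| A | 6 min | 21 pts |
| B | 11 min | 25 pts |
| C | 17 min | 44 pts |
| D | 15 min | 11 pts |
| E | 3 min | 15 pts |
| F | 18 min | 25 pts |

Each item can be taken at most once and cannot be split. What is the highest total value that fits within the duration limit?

Check high-value combinations within 18 min:
- A+B: duration 6+11=17, value 21+25=46
- C: duration 17, value 44
- B+E: duration 11+3=14, value 25+15=40
- A+E: duration 6+3=9, value 21+15=36
- D+E: duration 15+3=18, value 11+15=26
Best: 46 pts.

46 pts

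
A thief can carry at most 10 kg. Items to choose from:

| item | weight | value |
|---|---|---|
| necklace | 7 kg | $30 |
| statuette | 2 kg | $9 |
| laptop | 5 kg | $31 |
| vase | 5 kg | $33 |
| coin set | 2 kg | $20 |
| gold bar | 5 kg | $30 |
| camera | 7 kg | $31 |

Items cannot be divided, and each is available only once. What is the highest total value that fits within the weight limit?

$64

This is a 0/1 knapsack; check combinations near the capacity.
- laptop+vase: weight 5+5=10, value 31+33=64
- vase+gold bar: weight 5+5=10, value 33+30=63
- statuette+vase+coin set: weight 2+5+2=9, value 9+33+20=62
- laptop+gold bar: weight 5+5=10, value 31+30=61
Best: $64.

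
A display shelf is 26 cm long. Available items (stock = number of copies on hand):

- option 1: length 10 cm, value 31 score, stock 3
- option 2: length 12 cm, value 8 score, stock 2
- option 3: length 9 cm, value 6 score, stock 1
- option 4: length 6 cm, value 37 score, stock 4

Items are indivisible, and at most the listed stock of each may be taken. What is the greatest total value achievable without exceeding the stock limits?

148 score

Best selections within length 26 and stock limits:
- 4×option 4: length 24, value 148
- 3×option 4: length 18, value 111
Best: 148 score.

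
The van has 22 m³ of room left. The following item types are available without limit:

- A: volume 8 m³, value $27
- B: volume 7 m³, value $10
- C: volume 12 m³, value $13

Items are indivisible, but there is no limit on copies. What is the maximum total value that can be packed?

$54

Best value-per-unit is A at 27/8, and filling with it alone uses volume 2×8=16. No mix of the others beats 2×27 = 54.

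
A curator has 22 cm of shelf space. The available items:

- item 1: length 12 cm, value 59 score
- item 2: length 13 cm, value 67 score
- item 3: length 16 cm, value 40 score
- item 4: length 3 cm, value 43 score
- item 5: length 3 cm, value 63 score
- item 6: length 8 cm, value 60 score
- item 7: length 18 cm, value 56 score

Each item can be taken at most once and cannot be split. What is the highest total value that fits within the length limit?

Check high-value combinations within 22 cm:
- item 2+item 4+item 5: length 13+3+3=19, value 67+43+63=173
- item 4+item 5+item 6: length 3+3+8=14, value 43+63+60=166
- item 1+item 4+item 5: length 12+3+3=18, value 59+43+63=165
- item 3+item 4+item 5: length 16+3+3=22, value 40+43+63=146
Best: 173 score.

173 score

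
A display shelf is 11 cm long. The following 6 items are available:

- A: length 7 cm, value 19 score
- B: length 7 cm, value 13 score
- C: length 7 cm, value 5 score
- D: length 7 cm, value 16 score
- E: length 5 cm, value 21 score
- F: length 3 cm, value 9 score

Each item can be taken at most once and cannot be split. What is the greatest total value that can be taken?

Check high-value combinations within 11 cm:
- E+F: length 5+3=8, value 21+9=30
- A+F: length 7+3=10, value 19+9=28
- D+F: length 7+3=10, value 16+9=25
Best: 30 score.

30 score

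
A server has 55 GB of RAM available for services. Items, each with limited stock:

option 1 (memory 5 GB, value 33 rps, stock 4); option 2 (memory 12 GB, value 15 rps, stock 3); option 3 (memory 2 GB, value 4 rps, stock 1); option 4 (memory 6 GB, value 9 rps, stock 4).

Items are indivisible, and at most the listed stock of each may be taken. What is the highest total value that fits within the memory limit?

Top feasible selections:
- 4×option 1 + 1×option 2 + 1×option 3 + 3×option 4: memory 52, value 178
- 4×option 1 + 2×option 2 + 1×option 3 + 1×option 4: memory 52, value 175
- 4×option 1 + 1×option 2 + 3×option 4: memory 50, value 174
- 4×option 1 + 1×option 3 + 4×option 4: memory 46, value 172
Best: 178 rps.

178 rps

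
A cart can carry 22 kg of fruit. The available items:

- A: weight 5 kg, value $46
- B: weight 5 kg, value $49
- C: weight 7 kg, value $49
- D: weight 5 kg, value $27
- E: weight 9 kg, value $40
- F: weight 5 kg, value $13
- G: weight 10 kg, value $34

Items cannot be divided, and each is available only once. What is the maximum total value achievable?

Check high-value combinations within 22 kg:
- A+B+C+D: weight 5+5+7+5=22, value 46+49+49+27=171
- A+B+C+F: weight 5+5+7+5=22, value 46+49+49+13=157
- A+B+C: weight 5+5+7=17, value 46+49+49=144
- B+C+E: weight 5+7+9=21, value 49+49+40=138
- B+C+D+F: weight 5+7+5+5=22, value 49+49+27+13=138
Best: $171.

$171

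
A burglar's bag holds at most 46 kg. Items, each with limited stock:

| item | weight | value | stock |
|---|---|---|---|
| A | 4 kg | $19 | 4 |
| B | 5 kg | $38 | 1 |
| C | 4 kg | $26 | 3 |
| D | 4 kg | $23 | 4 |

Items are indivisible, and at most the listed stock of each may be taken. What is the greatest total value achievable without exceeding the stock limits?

Top feasible selections:
- 3×A + 1×B + 3×C + 4×D: weight 45, value 265
- 4×A + 1×B + 3×C + 3×D: weight 45, value 261
- 4×A + 1×B + 2×C + 4×D: weight 45, value 258
Best: $265.

$265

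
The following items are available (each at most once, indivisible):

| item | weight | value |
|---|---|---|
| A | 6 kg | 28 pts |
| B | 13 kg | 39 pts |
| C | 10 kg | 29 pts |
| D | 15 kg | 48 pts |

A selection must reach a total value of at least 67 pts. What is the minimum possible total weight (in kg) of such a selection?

19

Subsets with value ≥ 67, sorted by total weight:
- A+B: weight 19, value 67
- A+D: weight 21, value 76
- B+C: weight 23, value 68
- C+D: weight 25, value 77
Minimum weight: 19 kg.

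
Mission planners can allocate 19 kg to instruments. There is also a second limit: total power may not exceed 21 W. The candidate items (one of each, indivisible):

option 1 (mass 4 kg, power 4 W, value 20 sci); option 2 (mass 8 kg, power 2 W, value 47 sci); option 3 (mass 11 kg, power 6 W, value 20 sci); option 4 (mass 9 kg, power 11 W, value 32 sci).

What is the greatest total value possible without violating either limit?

79 sci

Feasible sets respecting both limits:
- option 2+option 4: mass 17, power 13, value 79
- option 1+option 2: mass 12, power 6, value 67
- option 2+option 3: mass 19, power 8, value 67
Best: 79 sci.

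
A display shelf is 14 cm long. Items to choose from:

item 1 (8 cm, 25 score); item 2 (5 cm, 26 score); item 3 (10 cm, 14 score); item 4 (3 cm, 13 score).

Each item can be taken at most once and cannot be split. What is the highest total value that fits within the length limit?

51 score

This is a 0/1 knapsack; check combinations near the capacity.
- item 1+item 2: length 8+5=13, value 25+26=51
- item 2+item 4: length 5+3=8, value 26+13=39
- item 1+item 4: length 8+3=11, value 25+13=38
- item 3+item 4: length 10+3=13, value 14+13=27
Best: 51 score.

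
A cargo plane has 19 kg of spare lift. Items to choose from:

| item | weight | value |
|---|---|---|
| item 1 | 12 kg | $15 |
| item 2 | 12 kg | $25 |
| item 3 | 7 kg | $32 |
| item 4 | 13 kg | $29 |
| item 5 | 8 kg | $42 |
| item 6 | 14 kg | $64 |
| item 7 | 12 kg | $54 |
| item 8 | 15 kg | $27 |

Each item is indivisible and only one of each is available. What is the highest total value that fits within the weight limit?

$86

Check high-value combinations within 19 kg:
- item 3+item 7: weight 7+12=19, value 32+54=86
- item 3+item 5: weight 7+8=15, value 32+42=74
- item 6: weight 14, value 64
Best: $86.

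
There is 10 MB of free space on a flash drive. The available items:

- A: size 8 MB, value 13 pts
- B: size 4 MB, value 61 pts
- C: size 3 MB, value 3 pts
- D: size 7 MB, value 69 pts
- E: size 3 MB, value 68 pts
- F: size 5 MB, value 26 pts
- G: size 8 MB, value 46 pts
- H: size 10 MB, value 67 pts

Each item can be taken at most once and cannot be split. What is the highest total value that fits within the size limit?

Check high-value combinations within 10 MB:
- D+E: size 7+3=10, value 69+68=137
- B+C+E: size 4+3+3=10, value 61+3+68=132
- B+E: size 4+3=7, value 61+68=129
- E+F: size 3+5=8, value 68+26=94
- B+F: size 4+5=9, value 61+26=87
Best: 137 pts.

137 pts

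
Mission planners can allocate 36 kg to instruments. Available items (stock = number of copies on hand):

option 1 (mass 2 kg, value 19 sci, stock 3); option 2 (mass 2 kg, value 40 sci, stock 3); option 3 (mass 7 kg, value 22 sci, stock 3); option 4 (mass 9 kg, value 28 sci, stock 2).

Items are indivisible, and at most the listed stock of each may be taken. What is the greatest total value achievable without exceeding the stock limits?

249 sci

Best selections within mass 36 and stock limits:
- 3×option 1 + 3×option 2 + 2×option 3 + 1×option 4: mass 35, value 249
- 3×option 1 + 3×option 2 + 3×option 3: mass 33, value 243
Best: 249 sci.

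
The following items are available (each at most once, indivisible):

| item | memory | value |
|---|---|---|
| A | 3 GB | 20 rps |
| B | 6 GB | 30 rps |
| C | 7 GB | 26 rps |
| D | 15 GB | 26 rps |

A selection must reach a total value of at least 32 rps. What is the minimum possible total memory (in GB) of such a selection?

9

Subsets with value ≥ 32, sorted by total memory:
- A+B: memory 9, value 50
- A+C: memory 10, value 46
- B+C: memory 13, value 56
Minimum memory: 9 GB.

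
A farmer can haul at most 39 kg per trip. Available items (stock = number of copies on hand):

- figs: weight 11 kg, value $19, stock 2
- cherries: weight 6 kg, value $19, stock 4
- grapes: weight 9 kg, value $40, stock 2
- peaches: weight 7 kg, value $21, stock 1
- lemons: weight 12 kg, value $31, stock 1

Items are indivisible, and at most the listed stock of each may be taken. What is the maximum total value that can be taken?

Best selections within weight 39 and stock limits:
- 2×cherries + 2×grapes + 1×peaches: weight 37, value 139
- 3×cherries + 2×grapes: weight 36, value 137
Best: $139.

$139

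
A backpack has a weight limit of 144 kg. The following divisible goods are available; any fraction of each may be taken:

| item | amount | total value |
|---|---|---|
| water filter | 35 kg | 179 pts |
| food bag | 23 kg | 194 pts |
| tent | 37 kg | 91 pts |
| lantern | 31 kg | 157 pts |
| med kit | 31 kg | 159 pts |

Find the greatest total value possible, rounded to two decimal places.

748.03

Take in order of value per unit:
- food bag (194/23 per unit): all 23 → value 194, running total 194.00
- med kit (159/31 per unit): all 31 → value 159, running total 353.00
- water filter (179/35 per unit): all 35 → value 179, running total 532.00
- lantern (157/31 per unit): all 31 → value 157, running total 689.00
- tent (91/37 per unit): 24 of 37 → value 24×91/37 = 59.0270, running total 748.03
Total 748.03.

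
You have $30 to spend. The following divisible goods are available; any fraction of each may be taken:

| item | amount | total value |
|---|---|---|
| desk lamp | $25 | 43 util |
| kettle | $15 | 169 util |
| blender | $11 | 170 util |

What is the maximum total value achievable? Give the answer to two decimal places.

Take in order of value per unit:
- blender (170/11 per unit): all 11 → value 170, running total 170.00
- kettle (169/15 per unit): all 15 → value 169, running total 339.00
- desk lamp (43/25 per unit): 4 of 25 → value 4×43/25 = 6.8800, running total 345.88
Total 345.88.

345.88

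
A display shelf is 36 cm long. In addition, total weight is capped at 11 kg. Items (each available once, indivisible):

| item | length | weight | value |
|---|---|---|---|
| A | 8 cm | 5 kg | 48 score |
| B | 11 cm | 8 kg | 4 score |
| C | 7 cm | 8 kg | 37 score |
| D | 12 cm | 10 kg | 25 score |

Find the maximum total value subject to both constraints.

Feasible sets respecting both limits:
- A: length 8, weight 5, value 48
- C: length 7, weight 8, value 37
- D: length 12, weight 10, value 25
Best: 48 score.

48 score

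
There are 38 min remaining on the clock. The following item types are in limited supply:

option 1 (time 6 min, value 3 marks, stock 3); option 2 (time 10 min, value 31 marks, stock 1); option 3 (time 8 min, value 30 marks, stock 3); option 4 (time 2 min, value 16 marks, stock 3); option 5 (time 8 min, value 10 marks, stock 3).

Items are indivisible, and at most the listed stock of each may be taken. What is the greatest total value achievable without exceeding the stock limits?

153 marks

Top feasible selections:
- 1×option 2 + 3×option 3 + 2×option 4: time 38, value 153
- 3×option 3 + 3×option 4 + 1×option 5: time 38, value 148
- 1×option 1 + 1×option 2 + 2×option 3 + 3×option 4: time 38, value 142
Best: 153 marks.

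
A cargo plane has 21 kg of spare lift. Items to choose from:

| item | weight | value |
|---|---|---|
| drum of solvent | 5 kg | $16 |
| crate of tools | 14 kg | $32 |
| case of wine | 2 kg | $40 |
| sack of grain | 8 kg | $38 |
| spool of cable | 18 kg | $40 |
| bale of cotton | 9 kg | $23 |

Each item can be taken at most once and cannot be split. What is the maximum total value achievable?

$101

This is a 0/1 knapsack; check combinations near the capacity.
- case of wine+sack of grain+bale of cotton: weight 2+8+9=19, value 40+38+23=101
- drum of solvent+case of wine+sack of grain: weight 5+2+8=15, value 16+40+38=94
- drum of solvent+crate of tools+case of wine: weight 5+14+2=21, value 16+32+40=88
Best: $101.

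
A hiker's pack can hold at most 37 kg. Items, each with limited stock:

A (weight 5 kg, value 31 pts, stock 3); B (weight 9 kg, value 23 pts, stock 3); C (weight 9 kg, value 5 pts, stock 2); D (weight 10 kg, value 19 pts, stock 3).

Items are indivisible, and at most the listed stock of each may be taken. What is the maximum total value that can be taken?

139 pts

Top feasible selections:
- 3×A + 2×B: weight 33, value 139
- 3×A + 1×B + 1×D: weight 34, value 135
Best: 139 pts.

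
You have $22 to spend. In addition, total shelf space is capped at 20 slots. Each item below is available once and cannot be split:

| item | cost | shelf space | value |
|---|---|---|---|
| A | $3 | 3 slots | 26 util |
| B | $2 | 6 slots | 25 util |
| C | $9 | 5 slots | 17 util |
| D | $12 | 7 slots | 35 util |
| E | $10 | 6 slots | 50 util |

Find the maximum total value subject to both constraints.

101 util

Feasible sets respecting both limits:
- A+B+E: cost 15, shelf space 15, value 101
- A+C+E: cost 22, shelf space 14, value 93
- B+C+E: cost 21, shelf space 17, value 92
- A+B+D: cost 17, shelf space 16, value 86
Best: 101 util.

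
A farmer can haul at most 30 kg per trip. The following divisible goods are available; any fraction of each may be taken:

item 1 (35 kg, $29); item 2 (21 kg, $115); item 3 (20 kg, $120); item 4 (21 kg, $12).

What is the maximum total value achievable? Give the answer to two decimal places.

Take in order of value per unit:
- item 3 (120/20 per unit): all 20 → value 120, running total 120.00
- item 2 (115/21 per unit): 10 of 21 → value 10×115/21 = 54.7619, running total 174.76
Total 174.76.

174.76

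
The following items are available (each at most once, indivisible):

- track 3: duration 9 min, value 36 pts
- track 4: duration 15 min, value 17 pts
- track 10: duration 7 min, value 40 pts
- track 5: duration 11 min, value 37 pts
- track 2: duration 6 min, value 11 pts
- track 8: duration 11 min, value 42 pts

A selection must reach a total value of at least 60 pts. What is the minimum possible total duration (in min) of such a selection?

Subsets with value ≥ 60, sorted by total duration:
- track 3+track 10: duration 16, value 76
- track 10+track 8: duration 18, value 82
- track 10+track 5: duration 18, value 77
Minimum duration: 16 min.

16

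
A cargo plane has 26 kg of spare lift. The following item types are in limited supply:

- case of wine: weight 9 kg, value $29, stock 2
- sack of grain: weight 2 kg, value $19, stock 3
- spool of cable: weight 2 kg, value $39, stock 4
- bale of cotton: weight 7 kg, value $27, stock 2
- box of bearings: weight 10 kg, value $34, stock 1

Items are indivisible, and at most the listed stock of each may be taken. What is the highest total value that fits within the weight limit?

Top feasible selections:
- 2×sack of grain + 4×spool of cable + 2×bale of cotton: weight 26, value 248
- 3×sack of grain + 4×spool of cable + 1×box of bearings: weight 24, value 247
Best: $248.

$248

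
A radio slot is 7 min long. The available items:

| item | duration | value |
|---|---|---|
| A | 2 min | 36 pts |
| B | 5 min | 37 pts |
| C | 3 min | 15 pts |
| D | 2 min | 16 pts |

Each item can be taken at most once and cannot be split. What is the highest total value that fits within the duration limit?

This is a 0/1 knapsack; check combinations near the capacity.
- A+B: duration 2+5=7, value 36+37=73
- A+C+D: duration 2+3+2=7, value 36+15+16=67
- B+D: duration 5+2=7, value 37+16=53
Best: 73 pts.

73 pts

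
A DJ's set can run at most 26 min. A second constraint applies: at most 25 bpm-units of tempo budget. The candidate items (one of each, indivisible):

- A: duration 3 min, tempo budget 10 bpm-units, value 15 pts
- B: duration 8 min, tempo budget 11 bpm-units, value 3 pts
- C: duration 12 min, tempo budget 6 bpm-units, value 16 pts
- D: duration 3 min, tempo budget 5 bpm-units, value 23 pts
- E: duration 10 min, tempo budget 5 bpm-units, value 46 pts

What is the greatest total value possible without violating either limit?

85 pts

Feasible sets respecting both limits:
- C+D+E: duration 25, tempo budget 16, value 85
- A+D+E: duration 16, tempo budget 20, value 84
- A+C+E: duration 25, tempo budget 21, value 77
- B+D+E: duration 21, tempo budget 21, value 72
Best: 85 pts.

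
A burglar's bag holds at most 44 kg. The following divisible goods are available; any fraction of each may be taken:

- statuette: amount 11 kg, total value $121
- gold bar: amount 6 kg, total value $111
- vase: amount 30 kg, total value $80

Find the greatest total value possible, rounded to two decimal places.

304.00

Take in order of value per unit:
- gold bar (111/6 per unit): all 6 → value 111, running total 111.00
- statuette (121/11 per unit): all 11 → value 121, running total 232.00
- vase (80/30 per unit): 27 of 30 → value 27×80/30 = 72.0000, running total 304.00
Total 304.00.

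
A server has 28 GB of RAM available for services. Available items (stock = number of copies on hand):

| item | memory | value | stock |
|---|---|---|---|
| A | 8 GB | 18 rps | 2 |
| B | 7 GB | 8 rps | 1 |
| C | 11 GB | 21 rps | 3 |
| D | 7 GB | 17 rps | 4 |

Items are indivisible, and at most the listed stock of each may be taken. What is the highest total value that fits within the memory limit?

68 rps

Top feasible selections:
- 4×D: memory 28, value 68
- 1×B + 3×D: memory 28, value 59
Best: 68 rps.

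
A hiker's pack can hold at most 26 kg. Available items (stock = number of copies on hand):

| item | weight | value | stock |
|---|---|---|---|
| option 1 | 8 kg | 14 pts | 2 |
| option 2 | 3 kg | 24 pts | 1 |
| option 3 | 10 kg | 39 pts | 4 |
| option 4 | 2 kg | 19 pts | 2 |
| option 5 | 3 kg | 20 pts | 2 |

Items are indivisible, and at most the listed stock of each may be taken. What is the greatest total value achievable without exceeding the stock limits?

141 pts

Best selections within weight 26 and stock limits:
- 1×option 2 + 1×option 3 + 2×option 4 + 2×option 5: weight 23, value 141
- 1×option 2 + 1×option 3 + 1×option 4 + 2×option 5: weight 21, value 122
- 1×option 2 + 2×option 3 + 1×option 5: weight 26, value 122
- 1×option 2 + 1×option 3 + 2×option 4 + 1×option 5: weight 20, value 121
Best: 141 pts.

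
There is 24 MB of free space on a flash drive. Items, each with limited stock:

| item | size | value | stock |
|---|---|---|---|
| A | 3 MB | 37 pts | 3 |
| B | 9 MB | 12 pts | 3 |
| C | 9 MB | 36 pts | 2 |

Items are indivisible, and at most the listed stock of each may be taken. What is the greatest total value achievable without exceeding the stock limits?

147 pts

Best selections within size 24 and stock limits:
- 3×A + 1×C: size 18, value 147
- 2×A + 2×C: size 24, value 146
- 3×A + 1×B: size 18, value 123
Best: 147 pts.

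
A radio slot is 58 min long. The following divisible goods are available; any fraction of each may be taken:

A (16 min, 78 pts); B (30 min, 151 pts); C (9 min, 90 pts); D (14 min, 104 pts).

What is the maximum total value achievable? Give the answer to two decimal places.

Take in order of value per unit:
- C (90/9 per unit): all 9 → value 90, running total 90.00
- D (104/14 per unit): all 14 → value 104, running total 194.00
- B (151/30 per unit): all 30 → value 151, running total 345.00
- A (78/16 per unit): 5 of 16 → value 5×78/16 = 24.3750, running total 369.38
Total 369.38.

369.38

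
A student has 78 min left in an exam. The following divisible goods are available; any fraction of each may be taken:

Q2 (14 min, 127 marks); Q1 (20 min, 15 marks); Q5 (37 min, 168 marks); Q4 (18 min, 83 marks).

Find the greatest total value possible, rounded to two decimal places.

Take in order of value per unit:
- Q2 (127/14 per unit): all 14 → value 127, running total 127.00
- Q4 (83/18 per unit): all 18 → value 83, running total 210.00
- Q5 (168/37 per unit): all 37 → value 168, running total 378.00
- Q1 (15/20 per unit): 9 of 20 → value 9×15/20 = 6.7500, running total 384.75
Total 384.75.

384.75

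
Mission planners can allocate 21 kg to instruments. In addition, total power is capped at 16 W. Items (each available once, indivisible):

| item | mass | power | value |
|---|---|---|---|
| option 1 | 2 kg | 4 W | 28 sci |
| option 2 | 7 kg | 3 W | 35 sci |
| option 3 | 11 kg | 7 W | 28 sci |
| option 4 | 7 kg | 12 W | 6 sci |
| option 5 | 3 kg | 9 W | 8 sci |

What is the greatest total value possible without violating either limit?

91 sci

Feasible sets respecting both limits:
- option 1+option 2+option 3: mass 20, power 14, value 91
- option 1+option 2+option 5: mass 12, power 16, value 71
- option 1+option 2: mass 9, power 7, value 63
Best: 91 sci.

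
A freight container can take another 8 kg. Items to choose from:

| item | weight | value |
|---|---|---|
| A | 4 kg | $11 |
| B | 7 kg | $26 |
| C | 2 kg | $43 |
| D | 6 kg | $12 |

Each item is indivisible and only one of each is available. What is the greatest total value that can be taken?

$55

Check high-value combinations within 8 kg:
- C+D: weight 2+6=8, value 43+12=55
- A+C: weight 4+2=6, value 11+43=54
- C: weight 2, value 43
- B: weight 7, value 26
- D: weight 6, value 12
Best: $55.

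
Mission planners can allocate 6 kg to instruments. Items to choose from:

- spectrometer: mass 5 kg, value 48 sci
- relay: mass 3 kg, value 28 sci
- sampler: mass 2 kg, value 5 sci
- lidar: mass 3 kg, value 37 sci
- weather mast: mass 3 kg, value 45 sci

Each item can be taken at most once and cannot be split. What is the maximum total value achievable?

82 sci

Check high-value combinations within 6 kg:
- lidar+weather mast: mass 3+3=6, value 37+45=82
- relay+weather mast: mass 3+3=6, value 28+45=73
- relay+lidar: mass 3+3=6, value 28+37=65
- sampler+weather mast: mass 2+3=5, value 5+45=50
- spectrometer: mass 5, value 48
Best: 82 sci.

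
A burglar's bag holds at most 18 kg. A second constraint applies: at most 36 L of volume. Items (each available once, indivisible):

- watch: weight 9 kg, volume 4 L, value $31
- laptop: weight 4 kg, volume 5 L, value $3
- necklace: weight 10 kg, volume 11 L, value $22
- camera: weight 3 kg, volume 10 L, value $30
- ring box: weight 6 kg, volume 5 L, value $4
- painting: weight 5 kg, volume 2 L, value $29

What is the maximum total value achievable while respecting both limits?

Feasible sets respecting both limits:
- watch+camera+painting: weight 17, volume 16, value 90
- necklace+camera+painting: weight 18, volume 23, value 81
- laptop+camera+ring box+painting: weight 18, volume 22, value 66
- watch+camera+ring box: weight 18, volume 19, value 65
Best: $90.

$90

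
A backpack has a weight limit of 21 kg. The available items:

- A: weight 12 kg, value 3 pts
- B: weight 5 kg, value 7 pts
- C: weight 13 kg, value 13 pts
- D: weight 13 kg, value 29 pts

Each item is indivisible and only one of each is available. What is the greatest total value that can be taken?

36 pts

Check high-value combinations within 21 kg:
- B+D: weight 5+13=18, value 7+29=36
- D: weight 13, value 29
- B+C: weight 5+13=18, value 7+13=20
- C: weight 13, value 13
- A+B: weight 12+5=17, value 3+7=10
Best: 36 pts.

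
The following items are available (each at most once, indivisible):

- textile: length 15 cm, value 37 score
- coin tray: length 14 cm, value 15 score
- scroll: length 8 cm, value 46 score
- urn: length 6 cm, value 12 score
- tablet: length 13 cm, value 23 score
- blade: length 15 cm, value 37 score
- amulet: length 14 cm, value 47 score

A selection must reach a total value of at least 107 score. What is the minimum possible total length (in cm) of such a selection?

35

Subsets with value ≥ 107, sorted by total length:
- scroll+tablet+amulet: length 35, value 116
- coin tray+scroll+amulet: length 36, value 108
- textile+scroll+amulet: length 37, value 130
- scroll+blade+amulet: length 37, value 130
Minimum length: 35 cm.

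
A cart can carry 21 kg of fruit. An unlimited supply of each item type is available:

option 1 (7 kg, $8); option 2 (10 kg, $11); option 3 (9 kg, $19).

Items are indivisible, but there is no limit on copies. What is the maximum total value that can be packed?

Best value-per-unit is option 3 at 19/9, and filling with it alone uses weight 2×9=18. No mix of the others beats 2×19 = 38.

$38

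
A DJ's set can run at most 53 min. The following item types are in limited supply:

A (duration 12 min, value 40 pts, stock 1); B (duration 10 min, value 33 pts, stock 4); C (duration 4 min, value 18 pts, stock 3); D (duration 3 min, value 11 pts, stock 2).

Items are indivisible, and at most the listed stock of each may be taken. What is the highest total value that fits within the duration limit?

186 pts

Best selections within duration 53 and stock limits:
- 4×B + 3×C: duration 52, value 186
- 1×A + 3×B + 2×C + 1×D: duration 53, value 186
- 1×A + 2×B + 3×C + 2×D: duration 50, value 182
Best: 186 pts.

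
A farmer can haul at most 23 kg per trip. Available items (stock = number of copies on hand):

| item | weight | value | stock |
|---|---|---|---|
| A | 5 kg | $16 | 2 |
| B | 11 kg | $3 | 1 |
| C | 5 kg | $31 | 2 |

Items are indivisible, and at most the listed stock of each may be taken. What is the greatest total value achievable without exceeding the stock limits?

$94

Top feasible selections:
- 2×A + 2×C: weight 20, value 94
- 1×A + 2×C: weight 15, value 78
- 1×B + 2×C: weight 21, value 65
Best: $94.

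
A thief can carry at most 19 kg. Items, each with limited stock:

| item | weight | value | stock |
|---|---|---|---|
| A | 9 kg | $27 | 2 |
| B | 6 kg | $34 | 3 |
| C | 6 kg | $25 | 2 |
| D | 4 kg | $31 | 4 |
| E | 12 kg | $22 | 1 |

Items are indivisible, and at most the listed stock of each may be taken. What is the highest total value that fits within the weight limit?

$127

Best selections within weight 19 and stock limits:
- 1×B + 3×D: weight 18, value 127
- 4×D: weight 16, value 124
- 1×C + 3×D: weight 18, value 118
Best: $127.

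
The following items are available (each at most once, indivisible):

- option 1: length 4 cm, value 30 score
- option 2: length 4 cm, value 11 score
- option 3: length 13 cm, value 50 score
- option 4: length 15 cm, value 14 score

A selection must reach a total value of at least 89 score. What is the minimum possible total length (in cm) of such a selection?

Subsets with value ≥ 89, sorted by total length:
- option 1+option 2+option 3: length 21, value 91
- option 1+option 3+option 4: length 32, value 94
Minimum length: 21 cm.

21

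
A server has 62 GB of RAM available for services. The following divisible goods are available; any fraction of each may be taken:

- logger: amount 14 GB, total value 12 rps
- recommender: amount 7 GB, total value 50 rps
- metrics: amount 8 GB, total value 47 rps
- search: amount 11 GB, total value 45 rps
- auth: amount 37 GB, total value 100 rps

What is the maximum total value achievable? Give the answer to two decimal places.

Take in order of value per unit:
- recommender (50/7 per unit): all 7 → value 50, running total 50.00
- metrics (47/8 per unit): all 8 → value 47, running total 97.00
- search (45/11 per unit): all 11 → value 45, running total 142.00
- auth (100/37 per unit): 36 of 37 → value 36×100/37 = 97.2973, running total 239.30
Total 239.30.

239.30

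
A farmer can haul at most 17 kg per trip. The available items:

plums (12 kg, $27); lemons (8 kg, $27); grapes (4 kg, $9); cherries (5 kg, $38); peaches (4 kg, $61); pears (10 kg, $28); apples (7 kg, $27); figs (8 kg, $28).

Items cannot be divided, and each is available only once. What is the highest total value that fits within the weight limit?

Check high-value combinations within 17 kg:
- cherries+peaches+figs: weight 5+4+8=17, value 38+61+28=127
- cherries+peaches+apples: weight 5+4+7=16, value 38+61+27=126
- lemons+cherries+peaches: weight 8+5+4=17, value 27+38+61=126
Best: $127.

$127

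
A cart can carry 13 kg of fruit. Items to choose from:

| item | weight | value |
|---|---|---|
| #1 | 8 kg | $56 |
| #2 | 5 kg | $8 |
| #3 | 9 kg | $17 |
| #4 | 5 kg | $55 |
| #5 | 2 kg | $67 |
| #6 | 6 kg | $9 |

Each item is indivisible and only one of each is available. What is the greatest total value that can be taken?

$131

Check high-value combinations within 13 kg:
- #4+#5+#6: weight 5+2+6=13, value 55+67+9=131
- #2+#4+#5: weight 5+5+2=12, value 8+55+67=130
- #1+#5: weight 8+2=10, value 56+67=123
- #4+#5: weight 5+2=7, value 55+67=122
- #1+#4: weight 8+5=13, value 56+55=111
Best: $131.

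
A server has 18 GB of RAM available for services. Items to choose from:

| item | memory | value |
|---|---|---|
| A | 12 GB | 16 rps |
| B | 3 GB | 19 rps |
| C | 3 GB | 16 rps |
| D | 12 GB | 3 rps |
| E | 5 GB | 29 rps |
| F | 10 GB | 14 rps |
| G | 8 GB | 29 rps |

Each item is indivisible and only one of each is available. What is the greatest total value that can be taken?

77 rps

Check high-value combinations within 18 GB:
- B+E+G: memory 3+5+8=16, value 19+29+29=77
- C+E+G: memory 3+5+8=16, value 16+29+29=74
- B+C+E: memory 3+3+5=11, value 19+16+29=64
Best: 77 rps.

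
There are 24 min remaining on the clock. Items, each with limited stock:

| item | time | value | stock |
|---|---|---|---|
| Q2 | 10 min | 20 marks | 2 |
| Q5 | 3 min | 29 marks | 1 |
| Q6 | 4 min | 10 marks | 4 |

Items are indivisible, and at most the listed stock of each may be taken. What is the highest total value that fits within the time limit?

Top feasible selections:
- 1×Q5 + 4×Q6: time 19, value 69
- 1×Q2 + 1×Q5 + 2×Q6: time 21, value 69
- 2×Q2 + 1×Q5: time 23, value 69
Best: 69 marks.

69 marks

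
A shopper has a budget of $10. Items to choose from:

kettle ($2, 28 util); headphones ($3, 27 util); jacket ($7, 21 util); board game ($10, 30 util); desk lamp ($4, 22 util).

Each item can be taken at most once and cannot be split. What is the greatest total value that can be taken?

Check high-value combinations within $10:
- kettle+headphones+desk lamp: cost 2+3+4=9, value 28+27+22=77
- kettle+headphones: cost 2+3=5, value 28+27=55
- kettle+desk lamp: cost 2+4=6, value 28+22=50
- headphones+desk lamp: cost 3+4=7, value 27+22=49
- kettle+jacket: cost 2+7=9, value 28+21=49
Best: 77 util.

77 util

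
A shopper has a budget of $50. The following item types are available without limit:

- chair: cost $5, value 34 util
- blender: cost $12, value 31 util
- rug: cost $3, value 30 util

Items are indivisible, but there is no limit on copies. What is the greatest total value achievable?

Best value-per-unit is rug at 30/3; filling with it alone gives 16×30 = 480.
Optimal mix: 1×chair + 15×rug → cost 50, value 484.

484 util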